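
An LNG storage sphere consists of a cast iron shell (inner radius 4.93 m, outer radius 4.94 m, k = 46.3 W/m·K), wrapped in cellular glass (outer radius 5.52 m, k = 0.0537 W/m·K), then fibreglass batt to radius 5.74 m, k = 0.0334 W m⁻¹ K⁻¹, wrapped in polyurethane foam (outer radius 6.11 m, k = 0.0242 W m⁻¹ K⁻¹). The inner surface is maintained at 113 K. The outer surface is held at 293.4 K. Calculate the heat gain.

Q = 2.18 kW

Series thermal resistances, inner to outer:
  R_cast iron = (1/4.93 − 1/4.94)/(4πk) = 4.106×10^-4/(4π·46.3) = 7.057×10^-7 K/W
  R_cellular glass = (1/4.94 − 1/5.52)/(4πk) = 0.02127/(4π·0.0537) = 0.03152 K/W
  R_fibreglass batt = (1/5.52 − 1/5.74)/(4πk) = 0.006943/(4π·0.0334) = 0.01654 K/W
  R_polyurethane foam = (1/5.74 − 1/6.11)/(4πk) = 0.01055/(4π·0.0242) = 0.03469 K/W
ΣR = 7.057×10^-7 + 0.03152 + 0.01654 + 0.03469 = 0.08275 K/W
Q = ΔT/ΣR = (113 K − 293.4 K)/0.08275 = -2180 W
(Negative Q ⇒ heat flows inward; heat gain = 2180 W.)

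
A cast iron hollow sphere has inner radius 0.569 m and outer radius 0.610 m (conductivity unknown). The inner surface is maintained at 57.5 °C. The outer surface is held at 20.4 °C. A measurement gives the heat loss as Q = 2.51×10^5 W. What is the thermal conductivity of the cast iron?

ΣR = ΔT/Q = |57.5 − 20.4|/2.51×10^5 = 1.478×10^-4 K/W
(1/r₁−1/r₂)/(4πk) = 1.478×10^-4 ⇒ k = 0.1181/(4π·1.478×10^-4) = 63.6 W/m·K

k = 63.6 W/m·K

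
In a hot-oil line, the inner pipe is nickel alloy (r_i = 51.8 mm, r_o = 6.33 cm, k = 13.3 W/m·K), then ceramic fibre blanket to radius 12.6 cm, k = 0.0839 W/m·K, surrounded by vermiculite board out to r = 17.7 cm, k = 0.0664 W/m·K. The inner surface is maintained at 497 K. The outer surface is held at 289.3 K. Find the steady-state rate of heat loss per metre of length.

Resistance network (inner→outer):
  R'_nickel alloy = ln(0.0633/0.0518)/(2πk) = 0.2005/(2π·13.3) = 0.002399 m·K/W
  R'_ceramic fibre blanket = ln(0.126/0.0633)/(2πk) = 0.6884/(2π·0.0839) = 1.306 m·K/W
  R'_vermiculite board = ln(0.177/0.126)/(2πk) = 0.3399/(2π·0.0664) = 0.8146 m·K/W
ΣR = 0.002399 + 1.306 + 0.8146 = 2.123 m·K/W
Q' = ΔT/ΣR = (497 K − 289.3 K)/2.123 = 97.8 W/m

Q' = 97.8 W/m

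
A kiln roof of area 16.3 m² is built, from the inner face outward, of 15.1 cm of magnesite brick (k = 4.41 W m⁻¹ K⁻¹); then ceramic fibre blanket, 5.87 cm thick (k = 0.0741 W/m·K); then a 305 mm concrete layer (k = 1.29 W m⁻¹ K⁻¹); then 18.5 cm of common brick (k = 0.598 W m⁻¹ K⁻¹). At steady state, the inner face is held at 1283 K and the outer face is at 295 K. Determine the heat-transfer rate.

Q = 11.7 kW

Treat each layer as a resistance in series:
  R_magnesite brick = L/(kA) = 0.151/(4.41·16.3) = 0.002101 K/W
  R_ceramic fibre blanket = L/(kA) = 0.0587/(0.0741·16.3) = 0.04860 K/W
  R_concrete = L/(kA) = 0.305/(1.29·16.3) = 0.01451 K/W
  R_common brick = L/(kA) = 0.185/(0.598·16.3) = 0.01898 K/W
ΣR = 0.002101 + 0.04860 + 0.01451 + 0.01898 = 0.08419 K/W
Q = ΔT/ΣR = (1283 K − 295 K)/0.08419 = 11700 W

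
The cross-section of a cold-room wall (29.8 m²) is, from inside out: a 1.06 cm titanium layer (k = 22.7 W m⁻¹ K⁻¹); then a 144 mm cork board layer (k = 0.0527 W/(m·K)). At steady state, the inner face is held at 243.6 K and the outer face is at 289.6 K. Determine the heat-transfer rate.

Series thermal resistances, inner to outer:
  R_titanium = L/(kA) = 0.0106/(22.7·29.8) = 1.567×10^-5 K/W
  R_cork board = L/(kA) = 0.144/(0.0527·29.8) = 0.09169 K/W
ΣR = 1.567×10^-5 + 0.09169 = 0.09171 K/W
Q = ΔT/ΣR = (243.6 K − 289.6 K)/0.09171 = -502 W
(Negative Q ⇒ heat flows inward; heat gain = 502 W.)

Q = 502 W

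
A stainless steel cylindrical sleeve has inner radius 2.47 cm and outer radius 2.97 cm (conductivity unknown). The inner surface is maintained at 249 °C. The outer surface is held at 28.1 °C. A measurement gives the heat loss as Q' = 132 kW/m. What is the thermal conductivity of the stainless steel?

ΣR = ΔT/Q' = |249 − 28.1|/1.32×10^5 = 0.001673 m·K/W
ln(r₂/r₁)/(2πk) = 0.001673 ⇒ k = 0.1843/(2π·0.001673) = 17.5 W/m·K

k = 17.5 W/m·K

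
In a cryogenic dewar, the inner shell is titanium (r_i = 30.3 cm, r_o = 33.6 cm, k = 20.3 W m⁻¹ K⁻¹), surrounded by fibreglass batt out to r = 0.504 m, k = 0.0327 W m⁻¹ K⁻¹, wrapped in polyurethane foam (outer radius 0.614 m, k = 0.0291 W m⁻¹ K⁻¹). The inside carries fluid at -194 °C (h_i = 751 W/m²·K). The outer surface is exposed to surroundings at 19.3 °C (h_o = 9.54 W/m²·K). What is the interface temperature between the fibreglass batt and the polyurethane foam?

T = -42.9 °C

Resistance network (inner→outer):
  R_conv,in = 1/(4πr²h) = 1/(4π·0.303²·751) = 0.001154 K/W
  R_titanium = (1/0.303 − 1/0.336)/(4πk) = 0.3241/(4π·20.3) = 0.001271 K/W
  R_fibreglass batt = (1/0.336 − 1/0.504)/(4πk) = 0.9921/(4π·0.0327) = 2.414 K/W
  R_polyurethane foam = (1/0.504 − 1/0.614)/(4πk) = 0.3555/(4π·0.0291) = 0.9721 K/W
  R_conv,out = 1/(4πr²h) = 1/(4π·0.614²·9.54) = 0.02213 K/W
ΣR = 0.001154 + 0.001271 + 2.414 + 0.9721 + 0.02213 = 3.411 K/W
Q = ΔT/ΣR = (-194 °C − 19.3 °C)/3.411 = -62.53 W
From the inner boundary to the fibreglass batt/polyurethane foam interface, ΣR_partial = 2.416 K/W.
T_interface = T_in − Q·ΣR_partial = -194 °C − (-62.53)(2.416) = -42.9 °C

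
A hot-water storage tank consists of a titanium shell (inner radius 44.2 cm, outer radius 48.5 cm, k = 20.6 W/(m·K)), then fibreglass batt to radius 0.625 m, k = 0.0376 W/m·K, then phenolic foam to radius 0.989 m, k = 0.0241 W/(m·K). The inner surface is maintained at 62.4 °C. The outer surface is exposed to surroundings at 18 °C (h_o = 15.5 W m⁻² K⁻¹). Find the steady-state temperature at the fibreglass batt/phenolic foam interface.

T = 47.6 °C

Resistance network (inner→outer):
  R_titanium = (1/0.442 − 1/0.485)/(4πk) = 0.2006/(4π·20.6) = 7.749×10^-4 K/W
  R_fibreglass batt = (1/0.485 − 1/0.625)/(4πk) = 0.4619/(4π·0.0376) = 0.9775 K/W
  R_phenolic foam = (1/0.625 − 1/0.989)/(4πk) = 0.5889/(4π·0.0241) = 1.944 K/W
  R_conv,out = 1/(4πr²h) = 1/(4π·0.989²·15.5) = 0.005249 K/W
ΣR = 7.749×10^-4 + 0.9775 + 1.944 + 0.005249 = 2.928 K/W
Q = ΔT/ΣR = (62.4 °C − 18 °C)/2.928 = 15.16 W
From the inner boundary to the fibreglass batt/phenolic foam interface, ΣR_partial = 0.9783 K/W.
T_interface = T_in − Q·ΣR_partial = 62.4 °C − (15.16)(0.9783) = 47.6 °C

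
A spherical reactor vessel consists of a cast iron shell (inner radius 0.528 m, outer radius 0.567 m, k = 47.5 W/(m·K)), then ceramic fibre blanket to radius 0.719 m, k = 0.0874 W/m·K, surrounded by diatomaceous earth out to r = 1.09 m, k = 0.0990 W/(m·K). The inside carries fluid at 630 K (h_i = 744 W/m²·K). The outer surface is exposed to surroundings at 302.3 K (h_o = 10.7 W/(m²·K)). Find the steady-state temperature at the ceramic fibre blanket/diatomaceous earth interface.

Treat each layer as a resistance in series:
  R_conv,in = 1/(4πr²h) = 1/(4π·0.528²·744) = 3.837×10^-4 K/W
  R_cast iron = (1/0.528 − 1/0.567)/(4πk) = 0.1303/(4π·47.5) = 2.182×10^-4 K/W
  R_ceramic fibre blanket = (1/0.567 − 1/0.719)/(4πk) = 0.3728/(4π·0.0874) = 0.3395 K/W
  R_diatomaceous earth = (1/0.719 − 1/1.09)/(4πk) = 0.4734/(4π·0.0990) = 0.3805 K/W
  R_conv,out = 1/(4πr²h) = 1/(4π·1.09²·10.7) = 0.006260 K/W
ΣR = 3.837×10^-4 + 2.182×10^-4 + 0.3395 + 0.3805 + 0.006260 = 0.7269 K/W
Q = ΔT/ΣR = (630 K − 302.3 K)/0.7269 = 450.8 W
From the inner boundary to the ceramic fibre blanket/diatomaceous earth interface, ΣR_partial = 0.3401 K/W.
T_interface = T_in − Q·ΣR_partial = 630 K − (450.8)(0.3401) = 477 K

T = 477 K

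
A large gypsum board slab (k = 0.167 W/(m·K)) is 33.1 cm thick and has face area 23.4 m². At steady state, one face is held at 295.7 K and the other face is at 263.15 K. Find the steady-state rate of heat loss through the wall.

Q = kA·ΔT/L = 0.167 × 23.4 × |295.7 K − 263.15 K| / 0.331 = 384 W

Q = 384 W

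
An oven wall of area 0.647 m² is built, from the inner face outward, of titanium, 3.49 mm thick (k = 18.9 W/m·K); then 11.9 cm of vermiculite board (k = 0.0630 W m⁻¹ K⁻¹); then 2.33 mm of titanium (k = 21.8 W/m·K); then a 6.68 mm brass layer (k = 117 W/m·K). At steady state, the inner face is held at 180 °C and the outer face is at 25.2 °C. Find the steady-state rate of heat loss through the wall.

Q = 53.0 W

Series thermal resistances, inner to outer:
  R_titanium = L/(kA) = 0.00349/(18.9·0.647) = 2.854×10^-4 K/W
  R_vermiculite board = L/(kA) = 0.119/(0.0630·0.647) = 2.919 K/W
  R_titanium = L/(kA) = 0.00233/(21.8·0.647) = 1.652×10^-4 K/W
  R_brass = L/(kA) = 0.00668/(117·0.647) = 8.824×10^-5 K/W
ΣR = 2.854×10^-4 + 2.919 + 1.652×10^-4 + 8.824×10^-5 = 2.920 K/W
Q = ΔT/ΣR = (180 °C − 25.2 °C)/2.920 = 53.0 W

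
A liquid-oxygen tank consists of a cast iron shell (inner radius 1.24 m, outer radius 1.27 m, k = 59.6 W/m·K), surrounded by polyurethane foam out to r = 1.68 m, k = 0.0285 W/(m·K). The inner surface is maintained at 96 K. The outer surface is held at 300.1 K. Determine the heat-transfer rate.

Resistance network (inner→outer):
  R_cast iron = (1/1.24 − 1/1.27)/(4πk) = 0.01905/(4π·59.6) = 2.544×10^-5 K/W
  R_polyurethane foam = (1/1.27 − 1/1.68)/(4πk) = 0.1922/(4π·0.0285) = 0.5366 K/W
ΣR = 2.544×10^-5 + 0.5366 = 0.5366 K/W
Q = ΔT/ΣR = (96 K − 300.1 K)/0.5366 = -380 W
(Negative Q ⇒ heat flows inward; heat gain = 380 W.)

Q = 380 W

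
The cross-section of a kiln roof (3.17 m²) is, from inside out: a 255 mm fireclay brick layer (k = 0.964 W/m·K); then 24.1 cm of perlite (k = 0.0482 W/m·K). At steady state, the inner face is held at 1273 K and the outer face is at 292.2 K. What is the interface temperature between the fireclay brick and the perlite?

T = 1224 K

Resistance network (inner→outer):
  R_fireclay brick = L/(kA) = 0.255/(0.964·3.17) = 0.08345 K/W
  R_perlite = L/(kA) = 0.241/(0.0482·3.17) = 1.577 K/W
ΣR = 0.08345 + 1.577 = 1.660 K/W
Q = ΔT/ΣR = (1273 K − 292.2 K)/1.660 = 590.8 W
From the inner boundary to the fireclay brick/perlite interface, ΣR_partial = 0.08345 K/W.
T_interface = T_in − Q·ΣR_partial = 1273 K − (590.8)(0.08345) = 1224 K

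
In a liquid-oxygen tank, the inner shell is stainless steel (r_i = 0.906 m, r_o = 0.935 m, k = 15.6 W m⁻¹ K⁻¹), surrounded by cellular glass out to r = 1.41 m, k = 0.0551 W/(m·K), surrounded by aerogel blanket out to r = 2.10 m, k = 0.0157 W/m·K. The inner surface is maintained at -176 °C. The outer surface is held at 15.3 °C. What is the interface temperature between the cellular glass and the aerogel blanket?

Treat each layer as a resistance in series:
  R_stainless steel = (1/0.906 − 1/0.935)/(4πk) = 0.03423/(4π·15.6) = 1.746×10^-4 K/W
  R_cellular glass = (1/0.935 − 1/1.41)/(4πk) = 0.3603/(4π·0.0551) = 0.5204 K/W
  R_aerogel blanket = (1/1.41 − 1/2.10)/(4πk) = 0.2330/(4π·0.0157) = 1.181 K/W
ΣR = 1.746×10^-4 + 0.5204 + 1.181 = 1.702 K/W
Q = ΔT/ΣR = (-176 °C − 15.3 °C)/1.702 = -112.4 W
From the inner boundary to the cellular glass/aerogel blanket interface, ΣR_partial = 0.5206 K/W.
T_interface = T_in − Q·ΣR_partial = -176 °C − (-112.4)(0.5206) = -117 °C

T = -117 °C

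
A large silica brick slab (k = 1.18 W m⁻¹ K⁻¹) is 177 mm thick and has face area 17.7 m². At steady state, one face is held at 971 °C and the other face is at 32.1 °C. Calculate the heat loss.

Q = 111 kW

Q = kA·ΔT/L = 1.18 × 17.7 × |971 °C − 32.1 °C| / 0.177 = 1.11×10^5 W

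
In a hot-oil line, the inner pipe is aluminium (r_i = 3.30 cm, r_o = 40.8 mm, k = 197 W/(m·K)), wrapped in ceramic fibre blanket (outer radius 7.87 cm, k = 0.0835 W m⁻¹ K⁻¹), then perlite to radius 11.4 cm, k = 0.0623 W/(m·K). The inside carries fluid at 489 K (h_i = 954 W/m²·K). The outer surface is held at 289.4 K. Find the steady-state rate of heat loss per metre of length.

Q' = 90.6 W/m

Resistance network (inner→outer):
  R'_conv,in = 1/(2πr h) = 1/(2π·0.0330·954) = 0.005055 m·K/W
  R'_aluminium = ln(0.0408/0.0330)/(2πk) = 0.2122/(2π·197) = 1.714×10^-4 m·K/W
  R'_ceramic fibre blanket = ln(0.0787/0.0408)/(2πk) = 0.6570/(2π·0.0835) = 1.252 m·K/W
  R'_perlite = ln(0.114/0.0787)/(2πk) = 0.3706/(2π·0.0623) = 0.9466 m·K/W
ΣR = 0.005055 + 1.714×10^-4 + 1.252 + 0.9466 = 2.204 m·K/W
Q' = ΔT/ΣR = (489 K − 289.4 K)/2.204 = 90.6 W/m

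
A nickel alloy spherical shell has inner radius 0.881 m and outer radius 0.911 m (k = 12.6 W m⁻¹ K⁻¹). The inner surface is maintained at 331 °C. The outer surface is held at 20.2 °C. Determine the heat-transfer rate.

Q = 1.32×10^6 W

Q = 4πk·ΔT/(1/r₁ − 1/r₂) = 4π × 12.6 × 310.8 / (1/0.881 − 1/0.911) = 1.32×10^6 W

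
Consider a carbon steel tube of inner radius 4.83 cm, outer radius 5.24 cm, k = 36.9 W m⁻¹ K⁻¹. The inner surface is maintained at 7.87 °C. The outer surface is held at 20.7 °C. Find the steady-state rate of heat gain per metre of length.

Q' = 2πk·ΔT/ln(r₂/r₁) = 2π × 36.9 × 12.83 / ln(0.0524/0.0483) = 36500 W/m

Q' = 36500 W/m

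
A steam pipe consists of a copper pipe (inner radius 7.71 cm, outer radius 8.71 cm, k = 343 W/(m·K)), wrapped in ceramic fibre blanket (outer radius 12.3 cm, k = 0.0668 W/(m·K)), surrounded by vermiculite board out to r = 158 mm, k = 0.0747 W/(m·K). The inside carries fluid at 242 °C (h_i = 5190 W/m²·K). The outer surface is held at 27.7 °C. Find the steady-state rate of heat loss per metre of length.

Treat each layer as a resistance in series:
  R'_conv,in = 1/(2πr h) = 1/(2π·0.0771·5190) = 3.977×10^-4 m·K/W
  R'_copper = ln(0.0871/0.0771)/(2πk) = 0.1220/(2π·343) = 5.659×10^-5 m·K/W
  R'_ceramic fibre blanket = ln(0.123/0.0871)/(2πk) = 0.3451/(2π·0.0668) = 0.8223 m·K/W
  R'_vermiculite board = ln(0.158/0.123)/(2πk) = 0.2504/(2π·0.0747) = 0.5335 m·K/W
ΣR = 3.977×10^-4 + 5.659×10^-5 + 0.8223 + 0.5335 = 1.356 m·K/W
Q' = ΔT/ΣR = (242 °C − 27.7 °C)/1.356 = 158 W/m

Q' = 158 W/m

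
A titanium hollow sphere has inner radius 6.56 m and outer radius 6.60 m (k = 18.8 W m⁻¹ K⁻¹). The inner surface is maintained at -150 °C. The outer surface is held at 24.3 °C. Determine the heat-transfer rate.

Q = 44600 kW

Q = 4πk·ΔT/(1/r₁ − 1/r₂) = 4π × 18.8 × 174.3 / (1/6.56 − 1/6.60) = 4.46×10^7 W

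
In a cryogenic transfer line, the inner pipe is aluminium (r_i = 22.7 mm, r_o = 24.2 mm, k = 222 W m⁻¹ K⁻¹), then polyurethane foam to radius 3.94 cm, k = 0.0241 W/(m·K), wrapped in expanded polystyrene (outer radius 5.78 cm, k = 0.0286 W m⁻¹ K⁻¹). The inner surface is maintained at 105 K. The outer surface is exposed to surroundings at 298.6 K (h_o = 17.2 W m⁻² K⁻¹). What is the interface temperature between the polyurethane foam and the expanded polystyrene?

Series thermal resistances, inner to outer:
  R'_aluminium = ln(0.0242/0.0227)/(2πk) = 0.06399/(2π·222) = 4.587×10^-5 m·K/W
  R'_polyurethane foam = ln(0.0394/0.0242)/(2πk) = 0.4874/(2π·0.0241) = 3.219 m·K/W
  R'_expanded polystyrene = ln(0.0578/0.0394)/(2πk) = 0.3832/(2π·0.0286) = 2.133 m·K/W
  R'_conv,out = 1/(2πr h) = 1/(2π·0.0578·17.2) = 0.1601 m·K/W
ΣR = 4.587×10^-5 + 3.219 + 2.133 + 0.1601 = 5.512 m·K/W
Q' = ΔT/ΣR = (105 K − 298.6 K)/5.512 = -35.12 W/m
From the inner boundary to the polyurethane foam/expanded polystyrene interface, ΣR_partial = 3.219 m·K/W.
T_interface = T_in − Q'·ΣR_partial = 105 K − (-35.12)(3.219) = 218.1 K

T = 218.1 K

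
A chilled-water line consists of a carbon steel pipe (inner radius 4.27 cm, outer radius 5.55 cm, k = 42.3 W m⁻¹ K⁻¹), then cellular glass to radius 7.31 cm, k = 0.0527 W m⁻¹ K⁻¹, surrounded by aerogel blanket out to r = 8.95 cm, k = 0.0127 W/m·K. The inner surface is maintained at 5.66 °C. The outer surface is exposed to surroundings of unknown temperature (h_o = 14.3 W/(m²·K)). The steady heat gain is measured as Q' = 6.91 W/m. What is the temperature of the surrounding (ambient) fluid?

Sum the resistances:
  R'_carbon steel = ln(0.0555/0.0427)/(2πk) = 0.2622/(2π·42.3) = 9.865×10^-4 m·K/W
  R'_cellular glass = ln(0.0731/0.0555)/(2πk) = 0.2754/(2π·0.0527) = 0.8318 m·K/W
  R'_aerogel blanket = ln(0.0895/0.0731)/(2πk) = 0.2024/(2π·0.0127) = 2.537 m·K/W
  R'_conv,out = 1/(2πr h) = 1/(2π·0.0895·14.3) = 0.1244 m·K/W
ΣR = 3.494 m·K/W
ΔT = Q'·ΣR = 6.91 × 3.494 = 24.14 K
Heat flows inward, so T_out = T_in + ΔT = 5.66 + 24.14 = 29.8 °C

T_out = 29.8 °C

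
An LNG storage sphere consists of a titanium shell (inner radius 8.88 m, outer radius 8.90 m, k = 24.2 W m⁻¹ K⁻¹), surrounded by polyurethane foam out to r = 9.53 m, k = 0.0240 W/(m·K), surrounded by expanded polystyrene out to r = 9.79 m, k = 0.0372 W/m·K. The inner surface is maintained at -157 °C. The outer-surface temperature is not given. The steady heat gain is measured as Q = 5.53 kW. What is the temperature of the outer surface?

T_out = 12.2 °C

Sum the resistances:
  R_titanium = (1/8.88 − 1/8.90)/(4πk) = 2.531×10^-4/(4π·24.2) = 8.322×10^-7 K/W
  R_polyurethane foam = (1/8.90 − 1/9.53)/(4πk) = 0.007428/(4π·0.0240) = 0.02463 K/W
  R_expanded polystyrene = (1/9.53 − 1/9.79)/(4πk) = 0.002787/(4π·0.0372) = 0.005961 K/W
ΣR = 0.03059 K/W
ΔT = Q·ΣR = 5530 × 0.03059 = 169.2 K
Heat flows inward, so T_out = T_in + ΔT = -157 + 169.2 = 12.2 °C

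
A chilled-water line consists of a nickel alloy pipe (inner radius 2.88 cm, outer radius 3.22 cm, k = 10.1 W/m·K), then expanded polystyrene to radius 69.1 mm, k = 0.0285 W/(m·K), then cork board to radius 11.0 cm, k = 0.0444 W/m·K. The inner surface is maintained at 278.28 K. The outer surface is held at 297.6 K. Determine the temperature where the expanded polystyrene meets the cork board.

Series thermal resistances, inner to outer:
  R'_nickel alloy = ln(0.0322/0.0288)/(2πk) = 0.1116/(2π·10.1) = 0.001758 m·K/W
  R'_expanded polystyrene = ln(0.0691/0.0322)/(2πk) = 0.7636/(2π·0.0285) = 4.264 m·K/W
  R'_cork board = ln(0.110/0.0691)/(2πk) = 0.4649/(2π·0.0444) = 1.667 m·K/W
ΣR = 0.001758 + 4.264 + 1.667 = 5.933 m·K/W
Q' = ΔT/ΣR = (278.28 K − 297.6 K)/5.933 = -3.256 W/m
From the inner boundary to the expanded polystyrene/cork board interface, ΣR_partial = 4.266 m·K/W.
T_interface = T_in − Q'·ΣR_partial = 278.28 K − (-3.256)(4.266) = 292.2 K

T = 292.2 K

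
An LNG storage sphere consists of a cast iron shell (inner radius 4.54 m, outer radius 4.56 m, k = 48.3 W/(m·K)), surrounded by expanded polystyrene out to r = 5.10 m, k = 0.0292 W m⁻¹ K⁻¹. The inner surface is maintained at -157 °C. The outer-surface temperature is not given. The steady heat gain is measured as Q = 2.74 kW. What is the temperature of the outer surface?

T_out = 16.4 °C

Sum the resistances:
  R_cast iron = (1/4.54 − 1/4.56)/(4πk) = 9.661×10^-4/(4π·48.3) = 1.592×10^-6 K/W
  R_expanded polystyrene = (1/4.56 − 1/5.10)/(4πk) = 0.02322/(4π·0.0292) = 0.06328 K/W
ΣR = 0.06328 K/W
ΔT = Q·ΣR = 2740 × 0.06328 = 173.4 K
Heat flows inward, so T_out = T_in + ΔT = -157 + 173.4 = 16.4 °C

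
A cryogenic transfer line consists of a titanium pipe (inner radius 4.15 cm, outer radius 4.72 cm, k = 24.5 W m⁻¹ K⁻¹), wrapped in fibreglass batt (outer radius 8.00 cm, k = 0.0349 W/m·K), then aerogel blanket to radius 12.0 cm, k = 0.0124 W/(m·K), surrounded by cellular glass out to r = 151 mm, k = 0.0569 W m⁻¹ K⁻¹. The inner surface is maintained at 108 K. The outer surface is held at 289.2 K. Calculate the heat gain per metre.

Resistance network (inner→outer):
  R'_titanium = ln(0.0472/0.0415)/(2πk) = 0.1287/(2π·24.5) = 8.361×10^-4 m·K/W
  R'_fibreglass batt = ln(0.0800/0.0472)/(2πk) = 0.5276/(2π·0.0349) = 2.406 m·K/W
  R'_aerogel blanket = ln(0.120/0.0800)/(2πk) = 0.4055/(2π·0.0124) = 5.204 m·K/W
  R'_cellular glass = ln(0.151/0.120)/(2πk) = 0.2298/(2π·0.0569) = 0.6427 m·K/W
ΣR = 8.361×10^-4 + 2.406 + 5.204 + 0.6427 = 8.254 m·K/W
Q' = ΔT/ΣR = (108 K − 289.2 K)/8.254 = -22.0 W/m
(Negative Q' ⇒ heat flows inward; heat gain = 22.0 W/m.)

Q' = 22.0 W/m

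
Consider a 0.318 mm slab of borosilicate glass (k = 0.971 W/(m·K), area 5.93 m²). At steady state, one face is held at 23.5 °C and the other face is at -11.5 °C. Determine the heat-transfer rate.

Q = 634 kW

Q = kA·ΔT/L = 0.971 × 5.93 × |23.5 °C − -11.5 °C| / 3.18×10^-4 = 6.34×10^5 W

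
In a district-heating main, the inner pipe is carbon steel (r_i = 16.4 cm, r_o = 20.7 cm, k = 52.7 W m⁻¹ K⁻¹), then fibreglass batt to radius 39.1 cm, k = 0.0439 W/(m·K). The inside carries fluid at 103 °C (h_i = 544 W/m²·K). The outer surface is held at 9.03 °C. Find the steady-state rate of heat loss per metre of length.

Series thermal resistances, inner to outer:
  R'_conv,in = 1/(2πr h) = 1/(2π·0.164·544) = 0.001784 m·K/W
  R'_carbon steel = ln(0.207/0.164)/(2πk) = 0.2329/(2π·52.7) = 7.032×10^-4 m·K/W
  R'_fibreglass batt = ln(0.391/0.207)/(2πk) = 0.6360/(2π·0.0439) = 2.306 m·K/W
ΣR = 0.001784 + 7.032×10^-4 + 2.306 = 2.308 m·K/W
Q' = ΔT/ΣR = (103 °C − 9.03 °C)/2.308 = 40.7 W/m

Q' = 40.7 W/m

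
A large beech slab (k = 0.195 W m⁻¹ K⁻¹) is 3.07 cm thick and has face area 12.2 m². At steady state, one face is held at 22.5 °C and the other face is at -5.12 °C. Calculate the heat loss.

Q = 2.14 kW

Q = kA·ΔT/L = 0.195 × 12.2 × |22.5 °C − -5.12 °C| / 0.0307 = 2140 W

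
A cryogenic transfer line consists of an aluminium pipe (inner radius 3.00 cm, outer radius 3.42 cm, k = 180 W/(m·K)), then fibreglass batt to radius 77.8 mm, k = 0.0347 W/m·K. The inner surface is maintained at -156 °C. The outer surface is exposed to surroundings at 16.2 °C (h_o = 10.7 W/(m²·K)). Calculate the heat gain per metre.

Resistance network (inner→outer):
  R'_aluminium = ln(0.0342/0.0300)/(2πk) = 0.1310/(2π·180) = 1.159×10^-4 m·K/W
  R'_fibreglass batt = ln(0.0778/0.0342)/(2πk) = 0.8219/(2π·0.0347) = 3.770 m·K/W
  R'_conv,out = 1/(2πr h) = 1/(2π·0.0778·10.7) = 0.1912 m·K/W
ΣR = 1.159×10^-4 + 3.770 + 0.1912 = 3.961 m·K/W
Q' = ΔT/ΣR = (-156 °C − 16.2 °C)/3.961 = -43.5 W/m
(Negative Q' ⇒ heat flows inward; heat gain = 43.5 W/m.)

Q' = 43.5 W/m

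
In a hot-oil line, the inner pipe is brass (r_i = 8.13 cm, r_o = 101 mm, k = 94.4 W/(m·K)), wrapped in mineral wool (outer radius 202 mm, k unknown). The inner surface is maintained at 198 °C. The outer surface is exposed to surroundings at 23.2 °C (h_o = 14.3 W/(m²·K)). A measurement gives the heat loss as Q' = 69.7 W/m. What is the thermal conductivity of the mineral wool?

k = 0.0450 W/m·K

ΣR = ΔT/Q' = |198 − 23.2|/69.7 = 2.508 m·K/W
Known resistances:
  R'_brass = ln(0.101/0.0813)/(2πk) = 0.2170/(2π·94.4) = 3.658×10^-4 m·K/W
  R'_conv,out = 1/(2πr h) = 1/(2π·0.202·14.3) = 0.05510 m·K/W
R_mineral wool = ΣR − ΣR_known = 2.508 − 0.05547 = 2.453 m·K/W
ln(r₂/r₁)/(2πk) = 2.453 ⇒ k = 0.6931/(2π·2.453) = 0.0450 W/m·K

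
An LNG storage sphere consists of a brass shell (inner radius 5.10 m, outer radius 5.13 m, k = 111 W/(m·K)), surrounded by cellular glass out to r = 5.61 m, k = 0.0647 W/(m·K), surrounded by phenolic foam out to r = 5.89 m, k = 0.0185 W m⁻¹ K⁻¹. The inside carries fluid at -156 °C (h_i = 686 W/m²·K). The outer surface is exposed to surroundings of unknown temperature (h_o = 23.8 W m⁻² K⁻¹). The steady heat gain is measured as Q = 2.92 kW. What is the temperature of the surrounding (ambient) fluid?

Series resistances:
  R_conv,in = 1/(4πr²h) = 1/(4π·5.10²·686) = 4.460×10^-6 K/W
  R_brass = (1/5.10 − 1/5.13)/(4πk) = 0.001147/(4π·111) = 8.221×10^-7 K/W
  R_cellular glass = (1/5.13 − 1/5.61)/(4πk) = 0.01668/(4π·0.0647) = 0.02051 K/W
  R_phenolic foam = (1/5.61 − 1/5.89)/(4πk) = 0.008474/(4π·0.0185) = 0.03645 K/W
  R_conv,out = 1/(4πr²h) = 1/(4π·5.89²·23.8) = 9.638×10^-5 K/W
ΣR = 0.05707 K/W
ΔT = Q·ΣR = 2920 × 0.05707 = 166.6 K
Heat flows inward, so T_out = T_in + ΔT = -156 + 166.6 = 10.6 °C

T_out = 10.6 °C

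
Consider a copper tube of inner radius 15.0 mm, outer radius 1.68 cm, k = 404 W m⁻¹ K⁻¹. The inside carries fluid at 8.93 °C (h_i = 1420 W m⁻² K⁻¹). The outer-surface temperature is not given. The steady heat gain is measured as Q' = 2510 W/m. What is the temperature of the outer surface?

T_out = 27.8 °C

Sum the resistances:
  R'_conv,in = 1/(2πr h) = 1/(2π·0.0150·1420) = 0.007472 m·K/W
  R'_copper = ln(0.0168/0.0150)/(2πk) = 0.1133/(2π·404) = 4.465×10^-5 m·K/W
ΣR = 0.007517 m·K/W
ΔT = Q'·ΣR = 2510 × 0.007517 = 18.87 K
Heat flows inward, so T_out = T_in + ΔT = 8.93 + 18.87 = 27.8 °C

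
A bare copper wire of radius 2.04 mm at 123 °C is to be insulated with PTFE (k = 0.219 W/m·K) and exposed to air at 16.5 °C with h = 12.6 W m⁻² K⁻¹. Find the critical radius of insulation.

r_cr = 1.74 cm

For a cylinder, r_cr = k_ins/h = 0.219/12.6 = 0.0174 m = 1.74 cm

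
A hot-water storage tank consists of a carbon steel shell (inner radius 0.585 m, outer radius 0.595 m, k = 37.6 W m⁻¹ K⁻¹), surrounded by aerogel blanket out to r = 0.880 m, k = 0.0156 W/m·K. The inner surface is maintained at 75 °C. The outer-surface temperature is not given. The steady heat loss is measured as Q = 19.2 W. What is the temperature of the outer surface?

Sum the resistances:
  R_carbon steel = (1/0.585 − 1/0.595)/(4πk) = 0.02873/(4π·37.6) = 6.080×10^-5 K/W
  R_aerogel blanket = (1/0.595 − 1/0.880)/(4πk) = 0.5443/(4π·0.0156) = 2.777 K/W
ΣR = 2.777 K/W
ΔT = Q·ΣR = 19.2 × 2.777 = 53.32 K
Heat flows outward, so T_out = T_in − ΔT = 75 − 53.32 = 21.7 °C

T_out = 21.7 °C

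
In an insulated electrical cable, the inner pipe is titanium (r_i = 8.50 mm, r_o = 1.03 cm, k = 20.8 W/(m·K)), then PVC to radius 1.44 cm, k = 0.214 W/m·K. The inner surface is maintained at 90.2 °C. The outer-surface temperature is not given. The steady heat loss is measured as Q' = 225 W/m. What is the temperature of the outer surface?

Sum the resistances:
  R'_titanium = ln(0.0103/0.00850)/(2πk) = 0.1921/(2π·20.8) = 0.001470 m·K/W
  R'_PVC = ln(0.0144/0.0103)/(2πk) = 0.3351/(2π·0.214) = 0.2492 m·K/W
ΣR = 0.2507 m·K/W
ΔT = Q'·ΣR = 225 × 0.2507 = 56.41 K
Heat flows outward, so T_out = T_in − ΔT = 90.2 − 56.41 = 33.8 °C

T_out = 33.8 °C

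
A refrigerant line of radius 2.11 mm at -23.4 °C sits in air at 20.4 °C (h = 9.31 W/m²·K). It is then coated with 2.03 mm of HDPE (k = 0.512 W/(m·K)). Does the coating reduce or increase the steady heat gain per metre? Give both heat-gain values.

increases: 5.41 → 10.1 W/m

Critical radius for a cylinder: r_cr = k/h = 0.0550 m = 5.50 cm.
Outer radius after coating: r₂ = 0.00211 + 0.00203 = 0.00414 m.
Since r₁ < r_cr and r₂ ≤ r_cr, the coating moves toward the maximum at r_cr — heat gain rises.
Bare: R = 1/(2πr₁h) = 8.102 m·K/W; Q = 43.8/8.102 = 5.41 W/m.
Coated: R = R_cond + R_conv = 4.339 m·K/W; Q = 43.8/4.339 = 10.1 W/m.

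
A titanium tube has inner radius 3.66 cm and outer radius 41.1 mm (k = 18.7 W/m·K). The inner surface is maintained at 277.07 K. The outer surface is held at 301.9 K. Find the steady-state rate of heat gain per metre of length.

Q' = 25.2 kW/m

Q' = 2πk·ΔT/ln(r₂/r₁) = 2π × 18.7 × 24.83 / ln(0.0411/0.0366) = 25200 W/m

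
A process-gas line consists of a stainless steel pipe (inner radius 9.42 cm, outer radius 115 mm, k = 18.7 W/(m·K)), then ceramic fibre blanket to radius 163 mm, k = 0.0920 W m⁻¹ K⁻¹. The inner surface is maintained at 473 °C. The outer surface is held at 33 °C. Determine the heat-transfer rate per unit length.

Q' = 727 W/m

Series thermal resistances, inner to outer:
  R'_stainless steel = ln(0.115/0.0942)/(2πk) = 0.1995/(2π·18.7) = 0.001698 m·K/W
  R'_ceramic fibre blanket = ln(0.163/0.115)/(2πk) = 0.3488/(2π·0.0920) = 0.6034 m·K/W
ΣR = 0.001698 + 0.6034 = 0.6051 m·K/W
Q' = ΔT/ΣR = (473 °C − 33 °C)/0.6051 = 727 W/m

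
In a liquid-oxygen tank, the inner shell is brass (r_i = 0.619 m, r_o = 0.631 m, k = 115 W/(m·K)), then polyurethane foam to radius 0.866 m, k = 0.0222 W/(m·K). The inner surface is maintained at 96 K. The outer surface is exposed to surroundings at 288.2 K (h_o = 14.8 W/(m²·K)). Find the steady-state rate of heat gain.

Treat each layer as a resistance in series:
  R_brass = (1/0.619 − 1/0.631)/(4πk) = 0.03072/(4π·115) = 2.126×10^-5 K/W
  R_polyurethane foam = (1/0.631 − 1/0.866)/(4πk) = 0.4301/(4π·0.0222) = 1.542 K/W
  R_conv,out = 1/(4πr²h) = 1/(4π·0.866²·14.8) = 0.007170 K/W
ΣR = 2.126×10^-5 + 1.542 + 0.007170 = 1.549 K/W
Q = ΔT/ΣR = (96 K − 288.2 K)/1.549 = -124 W
(Negative Q ⇒ heat flows inward; heat gain = 124 W.)

Q = 124 W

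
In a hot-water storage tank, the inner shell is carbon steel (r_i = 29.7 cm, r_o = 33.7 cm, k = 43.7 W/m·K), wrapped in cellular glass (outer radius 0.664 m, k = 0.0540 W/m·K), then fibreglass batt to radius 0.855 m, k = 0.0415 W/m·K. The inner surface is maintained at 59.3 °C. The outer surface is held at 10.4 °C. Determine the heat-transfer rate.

Series thermal resistances, inner to outer:
  R_carbon steel = (1/0.297 − 1/0.337)/(4πk) = 0.3996/(4π·43.7) = 7.278×10^-4 K/W
  R_cellular glass = (1/0.337 − 1/0.664)/(4πk) = 1.461/(4π·0.0540) = 2.154 K/W
  R_fibreglass batt = (1/0.664 − 1/0.855)/(4πk) = 0.3364/(4π·0.0415) = 0.6451 K/W
ΣR = 7.278×10^-4 + 2.154 + 0.6451 = 2.800 K/W
Q = ΔT/ΣR = (59.3 °C − 10.4 °C)/2.800 = 17.5 W

Q = 17.5 W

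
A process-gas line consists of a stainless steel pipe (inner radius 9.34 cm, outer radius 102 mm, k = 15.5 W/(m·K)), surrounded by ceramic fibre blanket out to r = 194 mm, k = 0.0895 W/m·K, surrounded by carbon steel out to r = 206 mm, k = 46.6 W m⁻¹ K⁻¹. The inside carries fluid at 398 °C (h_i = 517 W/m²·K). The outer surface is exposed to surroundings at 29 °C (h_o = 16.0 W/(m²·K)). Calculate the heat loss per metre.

Resistance network (inner→outer):
  R'_conv,in = 1/(2πr h) = 1/(2π·0.0934·517) = 0.003296 m·K/W
  R'_stainless steel = ln(0.102/0.0934)/(2πk) = 0.08808/(2π·15.5) = 9.044×10^-4 m·K/W
  R'_ceramic fibre blanket = ln(0.194/0.102)/(2πk) = 0.6429/(2π·0.0895) = 1.143 m·K/W
  R'_carbon steel = ln(0.206/0.194)/(2πk) = 0.06002/(2π·46.6) = 2.050×10^-4 m·K/W
  R'_conv,out = 1/(2πr h) = 1/(2π·0.206·16.0) = 0.04829 m·K/W
ΣR = 0.003296 + 9.044×10^-4 + 1.143 + 2.050×10^-4 + 0.04829 = 1.196 m·K/W
Q' = ΔT/ΣR = (398 °C − 29 °C)/1.196 = 309 W/m

Q' = 309 W/m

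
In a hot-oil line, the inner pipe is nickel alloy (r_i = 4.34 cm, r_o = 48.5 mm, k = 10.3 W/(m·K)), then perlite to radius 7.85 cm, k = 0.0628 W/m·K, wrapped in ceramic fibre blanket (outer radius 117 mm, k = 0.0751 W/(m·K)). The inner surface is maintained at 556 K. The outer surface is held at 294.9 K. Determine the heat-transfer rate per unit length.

Q' = 126 W/m

Series thermal resistances, inner to outer:
  R'_nickel alloy = ln(0.0485/0.0434)/(2πk) = 0.1111/(2π·10.3) = 0.001717 m·K/W
  R'_perlite = ln(0.0785/0.0485)/(2πk) = 0.4815/(2π·0.0628) = 1.220 m·K/W
  R'_ceramic fibre blanket = ln(0.117/0.0785)/(2πk) = 0.3991/(2π·0.0751) = 0.8457 m·K/W
ΣR = 0.001717 + 1.220 + 0.8457 = 2.067 m·K/W
Q' = ΔT/ΣR = (556 K − 294.9 K)/2.067 = 126 W/m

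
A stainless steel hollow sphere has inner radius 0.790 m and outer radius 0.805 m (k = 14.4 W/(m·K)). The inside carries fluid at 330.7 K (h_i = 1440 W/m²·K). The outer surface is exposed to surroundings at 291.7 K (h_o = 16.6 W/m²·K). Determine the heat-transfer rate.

Series thermal resistances, inner to outer:
  R_conv,in = 1/(4πr²h) = 1/(4π·0.790²·1440) = 8.855×10^-5 K/W
  R_stainless steel = (1/0.790 − 1/0.805)/(4πk) = 0.02359/(4π·14.4) = 1.303×10^-4 K/W
  R_conv,out = 1/(4πr²h) = 1/(4π·0.805²·16.6) = 0.007398 K/W
ΣR = 8.855×10^-5 + 1.303×10^-4 + 0.007398 = 0.007617 K/W
Q = ΔT/ΣR = (330.7 K − 291.7 K)/0.007617 = 5120 W

Q = 5.12 kW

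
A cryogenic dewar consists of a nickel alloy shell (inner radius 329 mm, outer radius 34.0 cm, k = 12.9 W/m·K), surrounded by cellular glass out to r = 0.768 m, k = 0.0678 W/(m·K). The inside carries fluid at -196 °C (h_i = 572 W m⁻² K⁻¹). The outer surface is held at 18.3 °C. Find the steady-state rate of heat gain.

Q = 111 W

Resistance network (inner→outer):
  R_conv,in = 1/(4πr²h) = 1/(4π·0.329²·572) = 0.001285 K/W
  R_nickel alloy = (1/0.329 − 1/0.340)/(4πk) = 0.09834/(4π·12.9) = 6.066×10^-4 K/W
  R_cellular glass = (1/0.340 − 1/0.768)/(4πk) = 1.639/(4π·0.0678) = 1.924 K/W
ΣR = 0.001285 + 6.066×10^-4 + 1.924 = 1.926 K/W
Q = ΔT/ΣR = (-196 °C − 18.3 °C)/1.926 = -111 W
(Negative Q ⇒ heat flows inward; heat gain = 111 W.)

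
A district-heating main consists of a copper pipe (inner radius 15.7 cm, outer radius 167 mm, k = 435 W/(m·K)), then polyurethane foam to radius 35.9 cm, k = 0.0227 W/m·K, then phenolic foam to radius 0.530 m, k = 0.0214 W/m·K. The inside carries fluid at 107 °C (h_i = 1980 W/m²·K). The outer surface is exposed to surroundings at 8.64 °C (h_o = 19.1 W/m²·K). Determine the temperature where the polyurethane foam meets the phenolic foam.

T = 43.2 °C

Series thermal resistances, inner to outer:
  R'_conv,in = 1/(2πr h) = 1/(2π·0.157·1980) = 5.120×10^-4 m·K/W
  R'_copper = ln(0.167/0.157)/(2πk) = 0.06175/(2π·435) = 2.259×10^-5 m·K/W
  R'_polyurethane foam = ln(0.359/0.167)/(2πk) = 0.7653/(2π·0.0227) = 5.366 m·K/W
  R'_phenolic foam = ln(0.530/0.359)/(2πk) = 0.3896/(2π·0.0214) = 2.897 m·K/W
  R'_conv,out = 1/(2πr h) = 1/(2π·0.530·19.1) = 0.01572 m·K/W
ΣR = 5.120×10^-4 + 2.259×10^-5 + 5.366 + 2.897 + 0.01572 = 8.279 m·K/W
Q' = ΔT/ΣR = (107 °C − 8.64 °C)/8.279 = 11.88 W/m
From the inner boundary to the polyurethane foam/phenolic foam interface, ΣR_partial = 5.367 m·K/W.
T_interface = T_in − Q'·ΣR_partial = 107 °C − (11.88)(5.367) = 43.2 °C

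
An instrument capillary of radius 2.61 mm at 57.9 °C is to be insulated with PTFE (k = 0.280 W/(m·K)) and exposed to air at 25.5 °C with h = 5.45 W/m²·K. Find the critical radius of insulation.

For a cylinder, r_cr = k_ins/h = 0.280/5.45 = 0.0514 m = 5.14 cm

r_cr = 5.14 cm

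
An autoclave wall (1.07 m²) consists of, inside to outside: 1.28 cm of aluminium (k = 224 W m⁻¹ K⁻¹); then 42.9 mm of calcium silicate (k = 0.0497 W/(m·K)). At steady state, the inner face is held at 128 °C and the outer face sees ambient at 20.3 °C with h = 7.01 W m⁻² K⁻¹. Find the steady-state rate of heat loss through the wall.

Treat each layer as a resistance in series:
  R_aluminium = L/(kA) = 0.0128/(224·1.07) = 5.340×10^-5 K/W
  R_calcium silicate = L/(kA) = 0.0429/(0.0497·1.07) = 0.8067 K/W
  R_conv,out = 1/(hA) = 1/(7.01·1.07) = 0.1333 K/W
ΣR = 5.340×10^-5 + 0.8067 + 0.1333 = 0.9401 K/W
Q = ΔT/ΣR = (128 °C − 20.3 °C)/0.9401 = 115 W

Q = 115 W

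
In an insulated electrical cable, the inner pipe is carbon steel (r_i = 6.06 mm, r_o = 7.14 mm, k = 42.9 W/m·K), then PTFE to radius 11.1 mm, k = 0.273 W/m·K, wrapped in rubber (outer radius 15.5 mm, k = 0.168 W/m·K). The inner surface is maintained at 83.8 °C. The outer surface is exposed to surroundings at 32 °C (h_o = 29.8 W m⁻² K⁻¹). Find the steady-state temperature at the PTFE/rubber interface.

T = 69.3 °C

Treat each layer as a resistance in series:
  R'_carbon steel = ln(0.00714/0.00606)/(2πk) = 0.1640/(2π·42.9) = 6.084×10^-4 m·K/W
  R'_PTFE = ln(0.0111/0.00714)/(2πk) = 0.4412/(2π·0.273) = 0.2572 m·K/W
  R'_rubber = ln(0.0155/0.0111)/(2πk) = 0.3339/(2π·0.168) = 0.3163 m·K/W
  R'_conv,out = 1/(2πr h) = 1/(2π·0.0155·29.8) = 0.3446 m·K/W
ΣR = 6.084×10^-4 + 0.2572 + 0.3163 + 0.3446 = 0.9187 m·K/W
Q' = ΔT/ΣR = (83.8 °C − 32 °C)/0.9187 = 56.38 W/m
From the inner boundary to the PTFE/rubber interface, ΣR_partial = 0.2578 m·K/W.
T_interface = T_in − Q'·ΣR_partial = 83.8 °C − (56.38)(0.2578) = 69.3 °C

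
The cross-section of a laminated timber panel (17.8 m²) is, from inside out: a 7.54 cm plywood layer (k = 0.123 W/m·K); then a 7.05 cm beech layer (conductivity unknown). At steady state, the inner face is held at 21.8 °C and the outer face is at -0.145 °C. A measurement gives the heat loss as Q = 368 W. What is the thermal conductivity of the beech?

ΣR = ΔT/Q = |21.8 − -0.145|/368 = 0.05963 K/W
Known resistances:
  R_plywood = L/(kA) = 0.0754/(0.123·17.8) = 0.03444 K/W
R_beech = ΣR − ΣR_known = 0.05963 − 0.03444 = 0.02519 K/W
L/(kA) = 0.02519 ⇒ k = 0.0705/(0.02519·17.8) = 0.157 W/m·K

k = 0.157 W/m·K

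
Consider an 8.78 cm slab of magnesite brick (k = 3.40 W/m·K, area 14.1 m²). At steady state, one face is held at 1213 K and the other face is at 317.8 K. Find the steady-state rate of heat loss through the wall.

Q = kA·ΔT/L = 3.40 × 14.1 × |1213 K − 317.8 K| / 0.0878 = 4.89×10^5 W

Q = 489 kW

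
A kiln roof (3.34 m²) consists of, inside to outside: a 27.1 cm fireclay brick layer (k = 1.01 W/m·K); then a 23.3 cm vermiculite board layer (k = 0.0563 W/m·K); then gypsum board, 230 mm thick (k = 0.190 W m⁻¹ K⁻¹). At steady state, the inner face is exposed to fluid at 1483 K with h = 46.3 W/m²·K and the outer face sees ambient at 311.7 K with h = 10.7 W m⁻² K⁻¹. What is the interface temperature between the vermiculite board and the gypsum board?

T = 578 K

Treat each layer as a resistance in series:
  R_conv,in = 1/(hA) = 1/(46.3·3.34) = 0.006467 K/W
  R_fireclay brick = L/(kA) = 0.271/(1.01·3.34) = 0.08033 K/W
  R_vermiculite board = L/(kA) = 0.233/(0.0563·3.34) = 1.239 K/W
  R_gypsum board = L/(kA) = 0.230/(0.190·3.34) = 0.3624 K/W
  R_conv,out = 1/(hA) = 1/(10.7·3.34) = 0.02798 K/W
ΣR = 0.006467 + 0.08033 + 1.239 + 0.3624 + 0.02798 = 1.716 K/W
Q = ΔT/ΣR = (1483 K − 311.7 K)/1.716 = 682.6 W
From the inner boundary to the vermiculite board/gypsum board interface, ΣR_partial = 1.326 K/W.
T_interface = T_in − Q·ΣR_partial = 1483 K − (682.6)(1.326) = 578 K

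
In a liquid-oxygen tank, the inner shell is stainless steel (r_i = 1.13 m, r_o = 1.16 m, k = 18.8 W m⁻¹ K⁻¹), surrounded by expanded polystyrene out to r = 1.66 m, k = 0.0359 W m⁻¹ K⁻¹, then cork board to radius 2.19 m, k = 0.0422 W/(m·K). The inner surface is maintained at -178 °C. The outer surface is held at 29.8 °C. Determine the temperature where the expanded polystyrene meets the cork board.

Series thermal resistances, inner to outer:
  R_stainless steel = (1/1.13 − 1/1.16)/(4πk) = 0.02289/(4π·18.8) = 9.688×10^-5 K/W
  R_expanded polystyrene = (1/1.16 − 1/1.66)/(4πk) = 0.2597/(4π·0.0359) = 0.5756 K/W
  R_cork board = (1/1.66 − 1/2.19)/(4πk) = 0.1458/(4π·0.0422) = 0.2749 K/W
ΣR = 9.688×10^-5 + 0.5756 + 0.2749 = 0.8506 K/W
Q = ΔT/ΣR = (-178 °C − 29.8 °C)/0.8506 = -244.3 W
From the inner boundary to the expanded polystyrene/cork board interface, ΣR_partial = 0.5757 K/W.
T_interface = T_in − Q·ΣR_partial = -178 °C − (-244.3)(0.5757) = -37.4 °C

T = -37.4 °C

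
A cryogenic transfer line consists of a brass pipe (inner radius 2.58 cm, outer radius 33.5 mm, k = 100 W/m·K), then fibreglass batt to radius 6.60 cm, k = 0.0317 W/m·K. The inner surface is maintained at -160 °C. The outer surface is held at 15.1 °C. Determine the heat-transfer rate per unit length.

Resistance network (inner→outer):
  R'_brass = ln(0.0335/0.0258)/(2πk) = 0.2612/(2π·100) = 4.157×10^-4 m·K/W
  R'_fibreglass batt = ln(0.0660/0.0335)/(2πk) = 0.6781/(2π·0.0317) = 3.405 m·K/W
ΣR = 4.157×10^-4 + 3.405 = 3.405 m·K/W
Q' = ΔT/ΣR = (-160 °C − 15.1 °C)/3.405 = -51.4 W/m
(Negative Q' ⇒ heat flows inward; heat gain = 51.4 W/m.)

Q' = 51.4 W/m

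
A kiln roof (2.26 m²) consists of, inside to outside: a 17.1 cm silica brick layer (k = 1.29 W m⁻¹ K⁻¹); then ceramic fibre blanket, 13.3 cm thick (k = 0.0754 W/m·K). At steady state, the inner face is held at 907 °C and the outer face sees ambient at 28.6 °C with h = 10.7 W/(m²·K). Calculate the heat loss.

Q = 998 W

Resistance network (inner→outer):
  R_silica brick = L/(kA) = 0.171/(1.29·2.26) = 0.05865 K/W
  R_ceramic fibre blanket = L/(kA) = 0.133/(0.0754·2.26) = 0.7805 K/W
  R_conv,out = 1/(hA) = 1/(10.7·2.26) = 0.04135 K/W
ΣR = 0.05865 + 0.7805 + 0.04135 = 0.8805 K/W
Q = ΔT/ΣR = (907 °C − 28.6 °C)/0.8805 = 998 W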